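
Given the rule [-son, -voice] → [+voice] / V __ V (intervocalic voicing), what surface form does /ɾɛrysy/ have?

Only /s/ occurs between two vowels (/y/ __ /y/) and matches the structural description. It is a voiceless alveolar fricative, so [-son, -voice] holds; changing it to [+voice] with all other features held fixed yields /z/ (voiced alveolar fricative). No other segment meets both the structural description and the environment, so the output is [ɾɛryzy].

[ɾɛryzy]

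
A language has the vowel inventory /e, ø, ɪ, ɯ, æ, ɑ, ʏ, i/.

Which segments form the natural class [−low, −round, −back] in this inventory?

e, ɪ, i

First, the [−low] segments are /e, ø, ɪ, ɯ, ʏ, i/.
Then [−round] gives /e, ɪ, ɯ, i/.
Among these, [−back] leaves /e, ɪ, i/.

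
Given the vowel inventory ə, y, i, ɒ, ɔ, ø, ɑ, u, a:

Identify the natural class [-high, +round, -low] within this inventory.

ɔ, ø

Checking each segment against [-high], [+round], [-low]: /ɔ/ (mid back rounded lax vowel), /ø/ (mid front rounded tense vowel) satisfy every feature; every other segment in the inventory fails at least one.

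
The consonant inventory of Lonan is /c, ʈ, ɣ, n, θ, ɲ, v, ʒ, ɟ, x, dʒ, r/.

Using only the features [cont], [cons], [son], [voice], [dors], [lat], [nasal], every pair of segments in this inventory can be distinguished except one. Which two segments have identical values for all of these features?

v, ʒ

Both /v/ and /ʒ/ are [+continuant], [+consonantal], [-sonorant], [+voice], [-dorsal], [-lateral], [-nasal]. Since the list omits [labial] and [coronal] — which do distinguish the voiced labiodental fricative from the voiced postalveolar fricative — this pair collapses; all other pairs remain distinct.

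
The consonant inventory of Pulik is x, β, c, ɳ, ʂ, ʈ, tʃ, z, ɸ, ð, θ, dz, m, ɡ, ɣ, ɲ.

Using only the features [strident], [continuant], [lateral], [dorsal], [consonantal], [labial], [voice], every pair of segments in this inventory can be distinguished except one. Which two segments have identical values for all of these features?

/ɲ/ (palatal nasal) and /ɡ/ (voiced velar stop) are both [−strident], [−continuant], [−lateral], [+dorsal], [+consonantal], [−labial], [+voice], so none of the listed features separates them. (They do differ in [sonorant], [nasal] and [back], which are not among the given features.) Every other pair in the inventory differs on at least one listed feature.

ɲ, ɡ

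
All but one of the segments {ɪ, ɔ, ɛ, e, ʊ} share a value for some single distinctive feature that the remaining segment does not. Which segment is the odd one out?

e

/ɛ, ɪ, ʊ, ɔ/ are all [-tense], but /e/ (mid front unrounded tense vowel) is [+tense]. No other single segment can be removed to leave a set sharing one feature value that the removed segment lacks, so /e/ is the odd one out.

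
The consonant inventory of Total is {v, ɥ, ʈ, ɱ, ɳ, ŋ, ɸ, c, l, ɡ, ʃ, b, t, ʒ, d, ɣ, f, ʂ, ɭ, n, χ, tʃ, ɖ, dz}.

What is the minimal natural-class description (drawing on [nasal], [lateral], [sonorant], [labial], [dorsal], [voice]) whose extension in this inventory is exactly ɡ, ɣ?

[−sonorant, +voice, +dorsal]

/ɡ, ɣ/ are all [−sonorant], [+voice], [+dorsal], and no other segment in the inventory matches all three values. Dropping any one of them over-generates: [+voice, +dorsal] alone would also admit /ɥ, ŋ/; [−sonorant, +dorsal] alone would also admit /c, χ/; [−sonorant, +voice] alone would also admit /v, b, ʒ, d, …/. No other combination of two listed features picks out exactly this set either, so fewer than three features will not do.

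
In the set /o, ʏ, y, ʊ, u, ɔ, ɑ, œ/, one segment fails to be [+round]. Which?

ɑ

Every segment except /ɑ/ is [+round]. /ɑ/ (low back unrounded vowel) is [−round], so it is the exception.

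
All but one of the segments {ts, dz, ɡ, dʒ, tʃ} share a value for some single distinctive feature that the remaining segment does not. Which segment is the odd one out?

ɡ

[delayed release] (equivalently [strident], [coronal], [dorsal]) groups all but one: /ts, dʒ, tʃ, dz/ share [+delayed release] while /ɡ/ (voiced velar stop) alone is [−delayed release]. Removing any other segment would not leave a single-feature class that excludes it.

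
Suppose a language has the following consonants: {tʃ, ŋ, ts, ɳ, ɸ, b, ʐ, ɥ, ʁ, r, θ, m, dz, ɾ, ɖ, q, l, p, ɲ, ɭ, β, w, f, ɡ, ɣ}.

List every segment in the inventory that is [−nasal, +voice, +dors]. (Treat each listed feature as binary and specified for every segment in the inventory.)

ɥ, ʁ, w, ɡ, ɣ

Checking each segment against [−nasal], [+voice], [+dorsal]: /ɥ/ (labial-palatal glide), /ʁ/ (voiced uvular fricative), /w/ (labial-velar glide), /ɡ/ (voiced velar stop), /ɣ/ (voiced velar fricative) satisfy every feature; every other segment in the inventory fails at least one.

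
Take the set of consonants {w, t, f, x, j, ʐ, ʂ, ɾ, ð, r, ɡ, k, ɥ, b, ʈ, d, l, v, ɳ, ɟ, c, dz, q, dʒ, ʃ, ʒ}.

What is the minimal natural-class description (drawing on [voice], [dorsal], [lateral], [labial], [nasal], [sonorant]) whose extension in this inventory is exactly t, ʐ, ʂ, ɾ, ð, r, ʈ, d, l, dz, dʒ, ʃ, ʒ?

/t, ʐ, ʂ, ɾ, ð, r, ʈ, d, l, dz, dʒ, ʃ, ʒ/ are all [-nasal], [-labial], [-dorsal], and no other segment in the inventory matches all three values. Dropping any one of them over-generates: [-labial, -dorsal] alone would also admit /ɳ/; [-nasal, -dorsal] alone would also admit /f, b, v/; [-nasal, -labial] alone would also admit /x, j, ɡ, k, …/. No other combination of two listed features picks out exactly this set either, so fewer than three features will not do.

[-nasal, -labial, -dorsal]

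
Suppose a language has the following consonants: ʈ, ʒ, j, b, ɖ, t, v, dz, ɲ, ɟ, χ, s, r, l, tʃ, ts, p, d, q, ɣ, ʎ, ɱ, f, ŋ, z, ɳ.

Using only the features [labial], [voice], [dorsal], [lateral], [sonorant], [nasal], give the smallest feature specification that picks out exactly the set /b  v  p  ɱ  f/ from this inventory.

[+labial]

Every target segment is [+labial] and no other inventory member is, so one feature is enough.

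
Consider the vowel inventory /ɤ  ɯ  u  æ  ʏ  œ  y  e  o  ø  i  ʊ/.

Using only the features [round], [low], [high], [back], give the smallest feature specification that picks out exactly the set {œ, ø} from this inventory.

[−high, −back, +round]

/œ, ø/ are all [−high], [−back], [+round], and no other segment in the inventory matches all three values. Dropping any one of them over-generates: [−back, +round] alone would also admit /ʏ, y/; [−high, +round] alone would also admit /o/; [−high, −back] alone would also admit /æ, e/. No other combination of two listed features picks out exactly this set either, so fewer than three features will not do.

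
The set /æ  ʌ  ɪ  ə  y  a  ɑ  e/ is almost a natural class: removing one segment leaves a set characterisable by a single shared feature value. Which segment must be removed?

[round] groups all but one: /ʌ, ɪ, ə, a, e, ɑ, æ/ share [−round] while /y/ (high front rounded tense vowel) alone is [+round]. Removing any other segment would not leave a single-feature class that excludes it.

y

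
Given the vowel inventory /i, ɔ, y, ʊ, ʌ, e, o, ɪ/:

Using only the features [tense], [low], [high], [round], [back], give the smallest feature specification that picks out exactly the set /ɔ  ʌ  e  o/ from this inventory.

[−high]

Every target segment is [−high] and no other inventory member is, so one feature is enough.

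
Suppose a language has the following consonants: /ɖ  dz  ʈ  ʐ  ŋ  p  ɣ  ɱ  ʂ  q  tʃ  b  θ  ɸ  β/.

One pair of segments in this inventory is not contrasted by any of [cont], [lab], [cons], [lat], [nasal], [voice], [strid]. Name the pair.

q, ʈ

Both /q/ and /ʈ/ are [-continuant], [-labial], [+consonantal], [-lateral], [-nasal], [-voice], [-strident]. Since the list omits [coronal] and [dorsal] — which do distinguish the voiceless uvular stop from the voiceless retroflex stop — this pair collapses; all other pairs remain distinct.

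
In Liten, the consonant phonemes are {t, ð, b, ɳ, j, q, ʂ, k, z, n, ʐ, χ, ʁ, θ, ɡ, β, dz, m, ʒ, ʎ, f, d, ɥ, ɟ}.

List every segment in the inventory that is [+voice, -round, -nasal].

Checking each segment against [+voice], [-round], [-nasal]: /ð/ (voiced dental fricative), /b/ (voiced bilabial stop), /j/ (palatal glide), /z/ (voiced alveolar fricative), /ʐ/ (voiced retroflex fricative), /ʁ/ (voiced uvular fricative), among others, satisfy every feature; every other segment in the inventory fails at least one.

ð, b, j, z, ʐ, ʁ, ɡ, β, dz, ʒ, ʎ, d, ɟ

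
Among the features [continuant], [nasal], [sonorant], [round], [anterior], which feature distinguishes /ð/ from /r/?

[sonorant]

The two segments share [+continuant], [−nasal], [−round], [+anterior]. The only feature from the list on which they differ: /ð/ is [−sonorant] while /r/ is [+sonorant].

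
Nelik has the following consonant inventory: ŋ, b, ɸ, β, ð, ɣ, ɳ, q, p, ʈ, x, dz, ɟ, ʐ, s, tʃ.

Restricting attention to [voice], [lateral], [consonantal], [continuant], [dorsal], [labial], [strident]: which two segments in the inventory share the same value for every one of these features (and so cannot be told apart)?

On the given features, /ŋ/ and /ɟ/ have an identical profile: [+voice], [−lateral], [+consonantal], [−continuant], [+dorsal], [−labial], [−strident]. No other two segments in the inventory coincide on all 7 features. (They do differ in [sonorant], [nasal] and [back], which are not among the given features.)

ŋ, ɟ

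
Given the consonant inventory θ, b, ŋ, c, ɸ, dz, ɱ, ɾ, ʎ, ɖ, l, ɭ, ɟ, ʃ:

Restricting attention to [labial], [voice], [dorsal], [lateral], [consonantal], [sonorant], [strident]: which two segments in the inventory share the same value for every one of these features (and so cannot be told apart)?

Both /l/ and /ɭ/ are [−labial], [+voice], [−dorsal], [+lateral], [+consonantal], [+sonorant], [−strident]. Since the list omits [anterior] — which does distinguish the alveolar lateral approximant from the retroflex lateral approximant — this pair collapses; all other pairs remain distinct.

l, ɭ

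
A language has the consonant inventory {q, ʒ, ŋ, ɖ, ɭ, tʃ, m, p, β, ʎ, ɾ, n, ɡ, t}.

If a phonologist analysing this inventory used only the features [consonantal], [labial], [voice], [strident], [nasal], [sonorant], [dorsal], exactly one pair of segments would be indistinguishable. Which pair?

Both /ɾ/ and /ɭ/ are [+consonantal], [−labial], [+voice], [−strident], [−nasal], [+sonorant], [−dorsal]. Since the list omits [lateral] and [anterior] — which do distinguish the alveolar tap from the retroflex lateral approximant — this pair collapses; all other pairs remain distinct.

ɾ, ɭ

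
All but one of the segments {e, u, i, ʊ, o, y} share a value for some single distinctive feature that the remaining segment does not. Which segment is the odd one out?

The remaining segments after removing /ʊ/ share [+tense]; /ʊ/ (high back rounded lax vowel) is [-tense]. For every other candidate removal, the leftover set fails to share any single feature value that the removed segment lacks.

ʊ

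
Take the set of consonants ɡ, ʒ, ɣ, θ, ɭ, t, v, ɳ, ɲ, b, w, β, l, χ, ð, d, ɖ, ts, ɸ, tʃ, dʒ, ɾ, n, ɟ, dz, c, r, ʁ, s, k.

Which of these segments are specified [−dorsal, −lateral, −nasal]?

First, the [−dorsal] segments are /ʒ, θ, ɭ, t, v, ɳ, b, β, l, ð, d, ɖ, ts, ɸ, tʃ, dʒ, ɾ, n, dz, r, s/.
Of those, [−lateral] gives /ʒ, θ, t, v, ɳ, b, β, ð, d, ɖ, ts, ɸ, tʃ, dʒ, ɾ, n, dz, r, s/.
Then [−nasal] leaves /ʒ, θ, t, v, b, β, ð, d, ɖ, ts, ɸ, tʃ, dʒ, ɾ, dz, r, s/.

ʒ, θ, t, v, b, β, ð, d, ɖ, ts, ɸ, tʃ, dʒ, ɾ, dz, r, s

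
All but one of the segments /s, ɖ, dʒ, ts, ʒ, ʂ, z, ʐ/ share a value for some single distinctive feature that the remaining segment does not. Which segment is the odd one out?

ɖ

/ʒ, s, dʒ, z, ʐ, ʂ, ts/ are all [+strident], but /ɖ/ (voiced retroflex stop) is [−strident]. No other single segment can be removed to leave a set sharing one feature value that the removed segment lacks, so /ɖ/ is the odd one out.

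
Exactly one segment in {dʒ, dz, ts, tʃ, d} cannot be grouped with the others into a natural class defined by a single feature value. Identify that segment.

The remaining segments after removing /d/ share [+delayed release]; /d/ (voiced alveolar stop) is [-delayed release]. For every other candidate removal, the leftover set fails to share any single feature value that the removed segment lacks.

d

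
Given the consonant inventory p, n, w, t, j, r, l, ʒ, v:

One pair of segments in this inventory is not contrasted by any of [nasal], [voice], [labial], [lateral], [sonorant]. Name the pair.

j, r

Both /j/ and /r/ are [-nasal], [+voice], [-labial], [-lateral], [+sonorant]. Since the list omits [dorsal] — which does distinguish the palatal glide from the alveolar trill — this pair collapses; all other pairs remain distinct.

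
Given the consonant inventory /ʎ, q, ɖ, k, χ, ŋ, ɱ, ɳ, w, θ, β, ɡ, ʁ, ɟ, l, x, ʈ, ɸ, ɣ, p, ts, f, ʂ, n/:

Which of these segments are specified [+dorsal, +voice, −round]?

ʎ, ŋ, ɡ, ʁ, ɟ, ɣ

The [+dorsal] segments are /ʎ, q, k, χ, ŋ, w, ɡ, ʁ, ɟ, x, ɣ/.
Among these, [+voice] gives /ʎ, ŋ, w, ɡ, ʁ, ɟ, ɣ/.
Within that set, [−round] leaves /ʎ, ŋ, ɡ, ʁ, ɟ, ɣ/.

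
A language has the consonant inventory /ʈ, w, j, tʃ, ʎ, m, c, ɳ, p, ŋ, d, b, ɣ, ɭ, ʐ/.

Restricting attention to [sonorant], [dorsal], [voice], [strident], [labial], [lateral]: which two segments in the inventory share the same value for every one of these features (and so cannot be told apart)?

ŋ, j

On the given features, /ŋ/ and /j/ have an identical profile: [+sonorant], [+dorsal], [+voice], [−strident], [−labial], [−lateral]. No other two segments in the inventory coincide on all 6 features. (They do differ in [nasal], [continuant] and [back], which are not among the given features.)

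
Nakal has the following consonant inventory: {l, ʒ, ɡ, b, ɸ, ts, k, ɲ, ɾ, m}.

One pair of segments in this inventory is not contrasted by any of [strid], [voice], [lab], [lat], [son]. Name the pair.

On the given features, /ɲ/ and /ɾ/ have an identical profile: [−strident], [+voice], [−labial], [−lateral], [+sonorant]. No other two segments in the inventory coincide on all 5 features. (They do differ in [nasal] and [dorsal], which are not among the given features.)

ɲ, ɾ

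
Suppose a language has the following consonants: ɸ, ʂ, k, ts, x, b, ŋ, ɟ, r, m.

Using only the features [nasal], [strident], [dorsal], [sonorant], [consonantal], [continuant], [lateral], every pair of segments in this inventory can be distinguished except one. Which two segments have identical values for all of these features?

ɟ, k

On the given features, /ɟ/ and /k/ have an identical profile: [−nasal], [−strident], [+dorsal], [−sonorant], [+consonantal], [−continuant], [−lateral]. No other two segments in the inventory coincide on all 7 features. (They do differ in [voice] and [back], which are not among the given features.)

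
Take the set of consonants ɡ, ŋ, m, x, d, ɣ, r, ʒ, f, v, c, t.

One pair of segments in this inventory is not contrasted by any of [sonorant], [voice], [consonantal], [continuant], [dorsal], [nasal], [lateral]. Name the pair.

Both /ʒ/ and /v/ are [−sonorant], [+voice], [+consonantal], [+continuant], [−dorsal], [−nasal], [−lateral]. Since the list omits [labial] and [coronal] — which do distinguish the voiced postalveolar fricative from the voiced labiodental fricative — this pair collapses; all other pairs remain distinct.

ʒ, v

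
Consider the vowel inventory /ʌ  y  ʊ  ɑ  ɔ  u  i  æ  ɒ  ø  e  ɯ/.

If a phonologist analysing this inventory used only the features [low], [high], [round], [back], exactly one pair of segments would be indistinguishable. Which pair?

u, ʊ

On the given features, /u/ and /ʊ/ have an identical profile: [-low], [+high], [+round], [+back]. No other two segments in the inventory coincide on all 4 features. (They do differ in [tense], which is not among the given features.)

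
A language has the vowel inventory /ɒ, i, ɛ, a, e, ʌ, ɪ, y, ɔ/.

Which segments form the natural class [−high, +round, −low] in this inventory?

Checking each segment against [−high], [+round], [−low]: /ɔ/ (mid back rounded lax vowel) satisfies every feature; every other segment in the inventory fails at least one.

ɔ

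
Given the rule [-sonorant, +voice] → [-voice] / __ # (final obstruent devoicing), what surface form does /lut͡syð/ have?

[lut͡syθ]

The only segment in the rule's environment that also matches [-sonorant, +voice] is /ð/. Applying [-voice] turns the voiced dental fricative into /θ/ (voiceless dental fricative), giving [lut͡syθ].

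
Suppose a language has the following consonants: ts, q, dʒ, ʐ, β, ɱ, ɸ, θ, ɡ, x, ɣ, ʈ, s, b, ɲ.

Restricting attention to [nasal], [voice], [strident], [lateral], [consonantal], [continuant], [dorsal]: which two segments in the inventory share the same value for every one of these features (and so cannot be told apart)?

ɸ, θ

On the given features, /ɸ/ and /θ/ have an identical profile: [−nasal], [−voice], [−strident], [−lateral], [+consonantal], [+continuant], [−dorsal]. No other two segments in the inventory coincide on all 7 features. (They do differ in [labial] and [coronal], which are not among the given features.)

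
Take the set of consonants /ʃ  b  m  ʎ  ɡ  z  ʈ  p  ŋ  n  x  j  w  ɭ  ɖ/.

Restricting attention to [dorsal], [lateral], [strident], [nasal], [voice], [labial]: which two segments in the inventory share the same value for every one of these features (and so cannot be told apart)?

ɡ, j

/ɡ/ (voiced velar stop) and /j/ (palatal glide) are both [+dorsal], [-lateral], [-strident], [-nasal], [+voice], [-labial], so none of the listed features separates them. (They do differ in [sonorant], [continuant] and [back], which are not among the given features.) Every other pair in the inventory differs on at least one listed feature.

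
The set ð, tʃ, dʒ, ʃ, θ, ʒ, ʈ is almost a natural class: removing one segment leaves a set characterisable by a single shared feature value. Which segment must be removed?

ʈ

[distributed] groups all but one: /tʃ, ð, dʒ, ʃ, ʒ, θ/ share [+distributed] while /ʈ/ (voiceless retroflex stop) alone is [−distributed]. Removing any other segment would not leave a single-feature class that excludes it.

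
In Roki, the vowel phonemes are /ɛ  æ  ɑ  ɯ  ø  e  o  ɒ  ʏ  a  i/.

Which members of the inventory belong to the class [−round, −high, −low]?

Among the inventory, the [−round] segments are /ɛ, æ, ɑ, ɯ, e, a, i/.
Of those, [−high] gives /ɛ, æ, ɑ, e, a/.
Of those, [−low] leaves /ɛ, e/.

ɛ, e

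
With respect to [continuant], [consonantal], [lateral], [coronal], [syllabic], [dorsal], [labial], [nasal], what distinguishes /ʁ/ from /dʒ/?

[continuant], [coronal], [dorsal]

/ʁ/ is the voiced uvular fricative and /dʒ/ is the voiced postalveolar affricate. Both are [+consonantal], [-lateral], [-syllabic], [-labial], [-nasal]. /ʁ/ is [+continuant] while /dʒ/ is [-continuant]; /ʁ/ is [-coronal] while /dʒ/ is [+coronal]; /ʁ/ is [+dorsal] while /dʒ/ is [-dorsal], so the distinguishing features are [continuant], [coronal], [dorsal].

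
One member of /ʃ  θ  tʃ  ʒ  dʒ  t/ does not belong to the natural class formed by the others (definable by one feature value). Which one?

t

[distributed] groups all but one: /tʃ, dʒ, ʒ, ʃ, θ/ share [+distributed] while /t/ (voiceless alveolar stop) alone is [-distributed]. Removing any other segment would not leave a single-feature class that excludes it.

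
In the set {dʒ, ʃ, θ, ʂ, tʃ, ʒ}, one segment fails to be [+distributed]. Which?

Every segment except /ʂ/ is [+distributed]. /ʂ/ (voiceless retroflex fricative) is [−distributed], so it is the exception.

ʂ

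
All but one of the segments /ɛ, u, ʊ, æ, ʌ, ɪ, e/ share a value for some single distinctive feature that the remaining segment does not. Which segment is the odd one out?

[low] groups all but one: /u, ɪ, ɛ, ʊ, ʌ, e/ share [−low] while /æ/ (low front unrounded vowel) alone is [+low]. Removing any other segment would not leave a single-feature class that excludes it.

æ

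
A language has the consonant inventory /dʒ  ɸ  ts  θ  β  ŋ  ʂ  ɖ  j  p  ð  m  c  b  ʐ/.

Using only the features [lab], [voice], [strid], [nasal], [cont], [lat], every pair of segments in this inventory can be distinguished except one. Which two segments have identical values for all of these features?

On the given features, /ð/ and /j/ have an identical profile: [−labial], [+voice], [−strident], [−nasal], [+continuant], [−lateral]. No other two segments in the inventory coincide on all 6 features. (They do differ in [sonorant] and [dorsal], which are not among the given features.)

ð, j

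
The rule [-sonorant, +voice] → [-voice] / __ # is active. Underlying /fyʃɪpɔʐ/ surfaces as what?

Only the final segment /ʐ/ is both word-final and matches the structural description. It is a voiced retroflex fricative, so [-sonorant, +voice] holds; changing it to [-voice] with all other features held fixed yields /ʂ/ (voiceless retroflex fricative). No other segment meets both the structural description and the environment, so the output is [fyʃɪpɔʂ].

[fyʃɪpɔʂ]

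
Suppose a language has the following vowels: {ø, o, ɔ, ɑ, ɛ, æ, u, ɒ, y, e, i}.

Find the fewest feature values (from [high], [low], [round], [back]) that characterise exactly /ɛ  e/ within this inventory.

/ɛ, e/ are all [−high], [−low], [−round], and no other segment in the inventory matches all three values. Dropping any one of them over-generates: [−low, −round] alone would also admit /i/; [−high, −round] alone would also admit /ɑ, æ/; [−high, −low] alone would also admit /ø, o, ɔ/. No other combination of two listed features picks out exactly this set either, so fewer than three features will not do.

[−high, −low, −round]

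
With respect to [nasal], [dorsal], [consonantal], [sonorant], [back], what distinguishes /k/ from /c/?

[back]

/k/ (voiceless velar stop) and /c/ (voiceless palatal stop) agree on [−nasal], [+dorsal], [+consonantal], [−sonorant]. They differ on [back] (/k/ [+], /c/ [−]).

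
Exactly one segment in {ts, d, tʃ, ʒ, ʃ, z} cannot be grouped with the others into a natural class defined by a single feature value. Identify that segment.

The remaining segments after removing /d/ share [+strident]; /d/ (voiced alveolar stop) is [−strident]. For every other candidate removal, the leftover set fails to share any single feature value that the removed segment lacks.

d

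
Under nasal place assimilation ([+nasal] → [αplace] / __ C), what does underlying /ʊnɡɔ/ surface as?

/n/ sits before the [+dorsal] consonant /ɡ/, so it takes on [+dorsal] and surfaces as /ŋ/. The rest of the form is unaffected: [ʊŋɡɔ].

[ʊŋɡɔ]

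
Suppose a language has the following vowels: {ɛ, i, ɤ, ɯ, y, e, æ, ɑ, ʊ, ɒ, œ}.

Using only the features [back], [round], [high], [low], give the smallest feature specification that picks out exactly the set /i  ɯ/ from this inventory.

Every target segment is [+high], [−round]; each remaining inventory member fails at least one of these. Each conjunct is needed — [−round] alone would also admit /ɛ, ɤ, e, æ, …/; [+high] alone would also admit /y, ʊ/ — and no other single listed feature has exactly this extension, so two is the minimum.

[+high, −round]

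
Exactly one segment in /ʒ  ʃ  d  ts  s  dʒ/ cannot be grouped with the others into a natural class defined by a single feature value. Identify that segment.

d

/ts, ʃ, dʒ, s, ʒ/ are all [+strident], but /d/ (voiced alveolar stop) is [−strident]. No other single segment can be removed to leave a set sharing one feature value that the removed segment lacks, so /d/ is the odd one out.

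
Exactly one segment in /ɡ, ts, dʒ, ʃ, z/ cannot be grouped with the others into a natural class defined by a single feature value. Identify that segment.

/z, ts, dʒ, ʃ/ are all [+strident], but /ɡ/ (voiced velar stop) is [−strident]. No other single segment can be removed to leave a set sharing one feature value that the removed segment lacks, so /ɡ/ is the odd one out.

ɡ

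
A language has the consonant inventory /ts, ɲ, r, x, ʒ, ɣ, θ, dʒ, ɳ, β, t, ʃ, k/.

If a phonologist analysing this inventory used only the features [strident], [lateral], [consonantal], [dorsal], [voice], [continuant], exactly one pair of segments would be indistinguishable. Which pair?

β, r

/β/ (voiced bilabial fricative) and /r/ (alveolar trill) are both [-strident], [-lateral], [+consonantal], [-dorsal], [+voice], [+continuant], so none of the listed features separates them. (They do differ in [sonorant], [labial] and [coronal], which are not among the given features.) Every other pair in the inventory differs on at least one listed feature.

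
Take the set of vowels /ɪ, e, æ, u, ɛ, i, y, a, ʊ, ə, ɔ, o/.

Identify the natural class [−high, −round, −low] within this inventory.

First, the [−high] segments are /e, æ, ɛ, a, ə, ɔ, o/.
Intersecting with [−round] gives /e, æ, ɛ, a, ə/.
Intersecting with [−low] leaves /e, ɛ, ə/.

e, ɛ, ə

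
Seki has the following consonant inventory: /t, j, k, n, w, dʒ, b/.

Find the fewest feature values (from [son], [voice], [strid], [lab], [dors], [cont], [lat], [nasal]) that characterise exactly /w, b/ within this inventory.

[+lab]

Every target segment is [+labial] and no other inventory member is, so one feature is enough.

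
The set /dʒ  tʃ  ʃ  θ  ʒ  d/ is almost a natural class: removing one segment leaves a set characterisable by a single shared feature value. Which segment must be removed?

[distributed] groups all but one: /θ, ʃ, dʒ, tʃ, ʒ/ share [+distributed] while /d/ (voiced alveolar stop) alone is [-distributed]. Removing any other segment would not leave a single-feature class that excludes it.

d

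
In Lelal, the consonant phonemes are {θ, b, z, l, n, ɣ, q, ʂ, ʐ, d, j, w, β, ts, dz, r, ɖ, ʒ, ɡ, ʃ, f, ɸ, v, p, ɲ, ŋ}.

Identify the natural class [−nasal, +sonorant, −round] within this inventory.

Eliminate segments failing any feature: /θ, b, z, ɣ, q, ʂ, ʐ, d, β, ts, dz, ɖ, ʒ, ɡ, ʃ, f, ɸ, v, p/ are [−sonorant]; /n, ɲ, ŋ/ are [+nasal]; /w/ is [+round]. The remaining /l, j, r/ satisfy [−nasal], [+sonorant], [−round].

l, j, r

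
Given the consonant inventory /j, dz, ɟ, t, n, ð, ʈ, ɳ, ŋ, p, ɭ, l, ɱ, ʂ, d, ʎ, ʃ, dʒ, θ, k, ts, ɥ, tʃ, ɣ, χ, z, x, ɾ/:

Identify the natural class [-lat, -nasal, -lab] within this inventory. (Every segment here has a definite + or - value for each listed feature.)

j, dz, ɟ, t, ð, ʈ, ʂ, d, ʃ, dʒ, θ, k, ts, tʃ, ɣ, χ, z, x, ɾ

Checking each segment against [-lateral], [-nasal], [-labial]: /j/ (palatal glide), /dz/ (voiced alveolar affricate), /ɟ/ (voiced palatal stop), /t/ (voiceless alveolar stop), /ð/ (voiced dental fricative), /ʈ/ (voiceless retroflex stop), among others, satisfy every feature; every other segment in the inventory fails at least one.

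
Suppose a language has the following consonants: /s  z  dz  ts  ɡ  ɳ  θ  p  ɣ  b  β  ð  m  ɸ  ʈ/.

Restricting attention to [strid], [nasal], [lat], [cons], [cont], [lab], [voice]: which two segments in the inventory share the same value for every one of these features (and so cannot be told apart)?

ɣ, ð

/ɣ/ (voiced velar fricative) and /ð/ (voiced dental fricative) are both [−strident], [−nasal], [−lateral], [+consonantal], [+continuant], [−labial], [+voice], so none of the listed features separates them. (They do differ in [coronal] and [dorsal], which are not among the given features.) Every other pair in the inventory differs on at least one listed feature.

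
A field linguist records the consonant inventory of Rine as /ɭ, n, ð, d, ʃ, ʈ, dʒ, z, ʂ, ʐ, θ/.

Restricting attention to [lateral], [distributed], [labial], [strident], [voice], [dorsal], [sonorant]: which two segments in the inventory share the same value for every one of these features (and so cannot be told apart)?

Both /ʐ/ and /z/ are [−lateral], [−distributed], [−labial], [+strident], [+voice], [−dorsal], [−sonorant]. Since the list omits [anterior] — which does distinguish the voiced retroflex fricative from the voiced alveolar fricative — this pair collapses; all other pairs remain distinct.

ʐ, z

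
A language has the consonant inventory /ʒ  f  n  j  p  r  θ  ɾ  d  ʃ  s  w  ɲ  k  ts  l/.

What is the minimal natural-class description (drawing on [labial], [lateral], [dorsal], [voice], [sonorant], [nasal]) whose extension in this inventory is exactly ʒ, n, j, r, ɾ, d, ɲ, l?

/ʒ, n, j, r, ɾ, d, ɲ, l/ are all [+voice], [−labial], and no other segment in the inventory matches both values. Dropping any one of them over-generates: [−labial] alone would also admit /θ, ʃ, s, k, …/; [+voice] alone would also admit /w/. No other single listed feature picks out exactly this set either, so fewer than two features will not do.

[+voice, −labial]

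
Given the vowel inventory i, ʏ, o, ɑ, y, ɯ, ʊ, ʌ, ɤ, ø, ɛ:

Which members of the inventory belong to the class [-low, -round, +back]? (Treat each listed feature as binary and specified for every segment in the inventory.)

Checking each segment against [-low], [-round], [+back]: /ɯ/ (high back unrounded vowel), /ʌ/ (mid back unrounded lax vowel), /ɤ/ (mid back unrounded tense vowel) satisfy every feature; every other segment in the inventory fails at least one.

ɯ, ʌ, ɤ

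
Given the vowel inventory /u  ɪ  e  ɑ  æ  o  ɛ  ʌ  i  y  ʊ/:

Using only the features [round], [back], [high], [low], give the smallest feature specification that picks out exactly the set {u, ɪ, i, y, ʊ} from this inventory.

/u, ɪ, i, y, ʊ/ are exactly the [+high] segments in the inventory, so a single feature suffices.

[+high]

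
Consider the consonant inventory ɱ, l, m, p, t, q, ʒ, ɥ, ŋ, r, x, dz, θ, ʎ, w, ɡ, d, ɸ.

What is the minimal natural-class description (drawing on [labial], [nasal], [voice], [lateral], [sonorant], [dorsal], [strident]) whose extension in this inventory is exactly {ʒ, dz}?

/ʒ, dz/ are exactly the [+strident] segments in the inventory, so a single feature suffices.

[+strident]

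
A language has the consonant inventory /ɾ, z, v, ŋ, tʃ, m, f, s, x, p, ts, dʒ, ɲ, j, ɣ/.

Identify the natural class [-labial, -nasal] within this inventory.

Eliminate segments failing any feature: /v, m, f, p/ are [+labial]; /ŋ, ɲ/ are [+nasal]. The remaining /ɾ, z, tʃ, s, x, ts, dʒ, j, ɣ/ satisfy [-labial], [-nasal].

ɾ, z, tʃ, s, x, ts, dʒ, j, ɣ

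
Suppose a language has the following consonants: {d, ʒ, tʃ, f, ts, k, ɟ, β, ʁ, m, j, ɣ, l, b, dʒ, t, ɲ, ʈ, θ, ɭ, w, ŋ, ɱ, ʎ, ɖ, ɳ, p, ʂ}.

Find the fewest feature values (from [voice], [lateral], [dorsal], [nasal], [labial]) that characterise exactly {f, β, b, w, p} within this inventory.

Every target segment is [−nasal], [+labial]; each remaining inventory member fails at least one of these. Each conjunct is needed — [+labial] alone would also admit /m, ɱ/; [−nasal] alone would also admit /d, ʒ, tʃ, ts, …/ — and no other single listed feature has exactly this extension, so two is the minimum.

[−nasal, +labial]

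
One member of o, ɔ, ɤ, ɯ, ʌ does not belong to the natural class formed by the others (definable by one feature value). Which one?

ɯ

The remaining segments after removing /ɯ/ share [-high]; /ɯ/ (high back unrounded vowel) is [+high]. For every other candidate removal, the leftover set fails to share any single feature value that the removed segment lacks.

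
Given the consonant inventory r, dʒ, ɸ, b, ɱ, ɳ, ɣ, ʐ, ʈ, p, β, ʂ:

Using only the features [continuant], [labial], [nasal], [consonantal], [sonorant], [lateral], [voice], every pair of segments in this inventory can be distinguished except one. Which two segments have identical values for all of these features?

ɣ, ʐ

/ɣ/ (voiced velar fricative) and /ʐ/ (voiced retroflex fricative) are both [+continuant], [−labial], [−nasal], [+consonantal], [−sonorant], [−lateral], [+voice], so none of the listed features separates them. (They do differ in [strident], [coronal] and [dorsal], which are not among the given features.) Every other pair in the inventory differs on at least one listed feature.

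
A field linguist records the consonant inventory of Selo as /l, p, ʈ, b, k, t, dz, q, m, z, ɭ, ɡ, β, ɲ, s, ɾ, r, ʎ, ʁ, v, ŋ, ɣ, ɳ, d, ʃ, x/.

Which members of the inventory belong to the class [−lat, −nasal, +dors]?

Among the inventory, the [−lateral] segments are /p, ʈ, b, k, t, dz, q, m, z, ɡ, β, ɲ, s, ɾ, r, ʁ, v, ŋ, ɣ, ɳ, d, ʃ, x/.
Intersecting with [−nasal] gives /p, ʈ, b, k, t, dz, q, z, ɡ, β, s, ɾ, r, ʁ, v, ɣ, d, ʃ, x/.
Within that set, [+dorsal] leaves /k, q, ɡ, ʁ, ɣ, x/.

k, q, ɡ, ʁ, ɣ, x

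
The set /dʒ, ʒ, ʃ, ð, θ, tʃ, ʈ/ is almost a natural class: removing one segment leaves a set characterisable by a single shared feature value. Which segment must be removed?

ʈ

/ʒ, dʒ, ʃ, tʃ, ð, θ/ are all [+distributed], but /ʈ/ (voiceless retroflex stop) is [-distributed]. No other single segment can be removed to leave a set sharing one feature value that the removed segment lacks, so /ʈ/ is the odd one out.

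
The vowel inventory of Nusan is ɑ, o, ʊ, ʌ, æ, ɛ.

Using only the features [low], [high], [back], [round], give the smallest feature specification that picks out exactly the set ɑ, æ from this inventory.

[+low]

Every target segment is [+low] and no other inventory member is, so one feature is enough.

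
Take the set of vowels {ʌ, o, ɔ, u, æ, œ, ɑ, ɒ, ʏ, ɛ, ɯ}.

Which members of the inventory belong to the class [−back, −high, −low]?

Among the inventory, the [−back] segments are /æ, œ, ʏ, ɛ/.
Then [−high] gives /æ, œ, ɛ/.
Of those, [−low] leaves /œ, ɛ/.

œ, ɛ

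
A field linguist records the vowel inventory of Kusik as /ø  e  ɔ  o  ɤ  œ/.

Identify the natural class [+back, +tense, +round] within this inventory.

Among the inventory, the [+back] segments are /ɔ, o, ɤ/.
Among these, [+tense] gives /o, ɤ/.
Of those, [+round] leaves /o/.

o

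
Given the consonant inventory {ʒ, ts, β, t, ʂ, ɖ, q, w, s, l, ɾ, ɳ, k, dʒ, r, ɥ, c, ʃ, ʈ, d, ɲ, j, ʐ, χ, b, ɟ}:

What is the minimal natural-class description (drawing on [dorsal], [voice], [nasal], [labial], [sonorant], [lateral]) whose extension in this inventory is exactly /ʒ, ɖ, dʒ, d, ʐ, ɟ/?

Every target segment is [-sonorant], [+voice], [-labial]; each remaining inventory member fails at least one of these. Each conjunct is needed — [+voice, -labial] alone would also admit /l, ɾ, ɳ, r, …/; [-sonorant, -labial] alone would also admit /ts, t, ʂ, q, …/; [-sonorant, +voice] alone would also admit /β, b/ — and no other combination of two listed features has exactly this extension, so three is the minimum.

[-sonorant, +voice, -labial]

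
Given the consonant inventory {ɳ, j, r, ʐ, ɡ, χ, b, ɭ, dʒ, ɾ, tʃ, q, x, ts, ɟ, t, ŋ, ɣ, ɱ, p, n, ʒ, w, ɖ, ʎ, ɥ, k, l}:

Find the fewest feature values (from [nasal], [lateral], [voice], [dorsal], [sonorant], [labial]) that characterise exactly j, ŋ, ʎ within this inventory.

[+sonorant, −labial, +dorsal]

Every target segment is [+sonorant], [−labial], [+dorsal]; each remaining inventory member fails at least one of these. Each conjunct is needed — [−labial, +dorsal] alone would also admit /ɡ, χ, q, x, …/; [+sonorant, +dorsal] alone would also admit /w, ɥ/; [+sonorant, −labial] alone would also admit /ɳ, r, ɭ, ɾ, …/ — and no other combination of two listed features has exactly this extension, so three is the minimum.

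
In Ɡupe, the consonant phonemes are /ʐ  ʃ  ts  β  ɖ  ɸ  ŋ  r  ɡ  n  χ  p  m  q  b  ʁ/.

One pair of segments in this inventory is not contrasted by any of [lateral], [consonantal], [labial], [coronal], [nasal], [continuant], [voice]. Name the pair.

r, ʐ

On the given features, /r/ and /ʐ/ have an identical profile: [-lateral], [+consonantal], [-labial], [+coronal], [-nasal], [+continuant], [+voice]. No other two segments in the inventory coincide on all 7 features. (They do differ in [sonorant], [strident] and [anterior], which are not among the given features.)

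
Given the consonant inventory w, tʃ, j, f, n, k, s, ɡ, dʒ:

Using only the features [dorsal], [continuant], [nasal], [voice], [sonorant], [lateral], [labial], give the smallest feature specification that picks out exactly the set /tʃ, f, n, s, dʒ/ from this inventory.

[-dorsal]

The target set is precisely the extension of [-dorsal] in this inventory.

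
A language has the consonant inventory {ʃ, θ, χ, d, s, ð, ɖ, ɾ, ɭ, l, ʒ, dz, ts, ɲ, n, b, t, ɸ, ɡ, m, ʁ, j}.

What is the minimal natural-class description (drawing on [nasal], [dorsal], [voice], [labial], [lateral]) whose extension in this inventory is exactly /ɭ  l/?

[+lateral]

The target set is precisely the extension of [+lateral] in this inventory.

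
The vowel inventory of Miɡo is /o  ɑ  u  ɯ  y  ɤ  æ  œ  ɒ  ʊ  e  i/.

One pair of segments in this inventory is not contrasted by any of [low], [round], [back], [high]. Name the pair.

u, ʊ

On the given features, /u/ and /ʊ/ have an identical profile: [-low], [+round], [+back], [+high]. No other two segments in the inventory coincide on all 4 features. (They do differ in [tense], which is not among the given features.)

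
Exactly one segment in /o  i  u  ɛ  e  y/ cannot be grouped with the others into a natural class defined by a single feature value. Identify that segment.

ɛ

The remaining segments after removing /ɛ/ share [+tense]; /ɛ/ (mid front unrounded lax vowel) is [−tense]. For every other candidate removal, the leftover set fails to share any single feature value that the removed segment lacks.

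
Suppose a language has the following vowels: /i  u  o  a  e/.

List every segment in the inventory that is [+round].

u, o

The [+round] segments here are /u, o/; the remaining /i, a, e/ are [-round].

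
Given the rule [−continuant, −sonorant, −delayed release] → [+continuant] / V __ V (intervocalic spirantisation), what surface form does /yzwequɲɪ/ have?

[yzweχuɲɪ]

/q/ satisfies [−continuant, −sonorant, −delayed release] and sits in V __ V. The [+continuant] counterpart of the voiceless uvular stop is /χ/. Other segments in /yzwequɲɪ/ either fail the structural description or are not in the environment, so the surface form is [yzweχuɲɪ].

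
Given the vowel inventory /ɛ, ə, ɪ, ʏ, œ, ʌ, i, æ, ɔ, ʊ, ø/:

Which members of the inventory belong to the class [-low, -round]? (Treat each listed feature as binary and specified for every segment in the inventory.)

ɛ, ə, ɪ, ʌ, i

First, the [-low] segments are /ɛ, ə, ɪ, ʏ, œ, ʌ, i, ɔ, ʊ, ø/.
Within that set, [-round] leaves /ɛ, ə, ɪ, ʌ, i/.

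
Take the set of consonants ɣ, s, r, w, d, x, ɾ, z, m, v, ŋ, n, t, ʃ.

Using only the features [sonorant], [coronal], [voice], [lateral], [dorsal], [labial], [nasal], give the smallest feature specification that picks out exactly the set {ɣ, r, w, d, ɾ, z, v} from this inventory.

[+voice, −nasal]

The class [+voice], [−nasal] has exactly /ɣ, r, w, d, ɾ, z, v/ as its extension in this inventory. No smaller conjunction from the listed features achieves this: [−nasal] alone would also admit /s, x, t, ʃ/; [+voice] alone would also admit /m, ŋ, n/; and checking the remaining single features turns up none with this extension.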